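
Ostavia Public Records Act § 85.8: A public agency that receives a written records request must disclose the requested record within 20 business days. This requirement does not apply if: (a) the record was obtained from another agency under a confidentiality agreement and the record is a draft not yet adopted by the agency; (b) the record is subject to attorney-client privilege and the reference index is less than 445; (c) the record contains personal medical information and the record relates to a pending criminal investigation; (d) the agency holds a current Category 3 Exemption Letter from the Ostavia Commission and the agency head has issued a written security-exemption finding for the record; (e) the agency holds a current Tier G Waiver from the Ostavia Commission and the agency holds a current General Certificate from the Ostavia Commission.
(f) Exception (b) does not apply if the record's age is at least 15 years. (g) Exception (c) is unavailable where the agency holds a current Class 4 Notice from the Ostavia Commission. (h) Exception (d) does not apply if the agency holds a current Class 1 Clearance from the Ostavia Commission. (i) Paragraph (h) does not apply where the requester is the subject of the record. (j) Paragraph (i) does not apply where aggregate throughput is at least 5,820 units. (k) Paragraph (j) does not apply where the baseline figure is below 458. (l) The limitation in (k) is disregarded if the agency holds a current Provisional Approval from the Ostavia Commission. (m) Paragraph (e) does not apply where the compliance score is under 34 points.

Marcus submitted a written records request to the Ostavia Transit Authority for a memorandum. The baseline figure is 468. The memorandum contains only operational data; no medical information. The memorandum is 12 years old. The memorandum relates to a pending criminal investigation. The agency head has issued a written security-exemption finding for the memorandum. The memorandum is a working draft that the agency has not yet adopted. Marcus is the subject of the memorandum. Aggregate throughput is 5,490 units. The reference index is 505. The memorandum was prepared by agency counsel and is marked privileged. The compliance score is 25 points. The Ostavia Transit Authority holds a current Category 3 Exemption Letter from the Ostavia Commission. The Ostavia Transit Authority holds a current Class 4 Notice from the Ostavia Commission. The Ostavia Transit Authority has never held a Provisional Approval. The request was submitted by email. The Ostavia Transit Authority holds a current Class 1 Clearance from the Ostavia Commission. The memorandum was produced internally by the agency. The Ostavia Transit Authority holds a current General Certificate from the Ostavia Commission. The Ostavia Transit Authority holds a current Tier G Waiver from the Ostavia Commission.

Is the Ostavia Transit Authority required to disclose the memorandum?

Exception (a) fails — the memorandum was produced internally.
Exception (b) does not apply: the reference index is 505, not less than 445.
Exception (c) fails — the memorandum contains only operational data.
Exception (d): a current Category 3 Exemption Letter is held; a written security-exemption finding has been issued — every condition holds. Under paragraphs (h)–(l): (h) operates (a current Class 1 Clearance is held), but is displaced by (i): (i) operates against (h): Marcus is the subject of the memorandum. (j), which would lift (i), does not operate here — aggregate throughput is 5,490 units, short of 5,820 units. So (d) applies.
Exception (e)'s conditions are all satisfied: a current Tier G Waiver is held; a current General Certificate is held. Turning to paragraph (m): (m) applies — the compliance score is 25 points, under the 34 points limit. Exception (e) does not apply.

No — exception (d) applies; the Ostavia Transit Authority is not required to disclose the memorandum.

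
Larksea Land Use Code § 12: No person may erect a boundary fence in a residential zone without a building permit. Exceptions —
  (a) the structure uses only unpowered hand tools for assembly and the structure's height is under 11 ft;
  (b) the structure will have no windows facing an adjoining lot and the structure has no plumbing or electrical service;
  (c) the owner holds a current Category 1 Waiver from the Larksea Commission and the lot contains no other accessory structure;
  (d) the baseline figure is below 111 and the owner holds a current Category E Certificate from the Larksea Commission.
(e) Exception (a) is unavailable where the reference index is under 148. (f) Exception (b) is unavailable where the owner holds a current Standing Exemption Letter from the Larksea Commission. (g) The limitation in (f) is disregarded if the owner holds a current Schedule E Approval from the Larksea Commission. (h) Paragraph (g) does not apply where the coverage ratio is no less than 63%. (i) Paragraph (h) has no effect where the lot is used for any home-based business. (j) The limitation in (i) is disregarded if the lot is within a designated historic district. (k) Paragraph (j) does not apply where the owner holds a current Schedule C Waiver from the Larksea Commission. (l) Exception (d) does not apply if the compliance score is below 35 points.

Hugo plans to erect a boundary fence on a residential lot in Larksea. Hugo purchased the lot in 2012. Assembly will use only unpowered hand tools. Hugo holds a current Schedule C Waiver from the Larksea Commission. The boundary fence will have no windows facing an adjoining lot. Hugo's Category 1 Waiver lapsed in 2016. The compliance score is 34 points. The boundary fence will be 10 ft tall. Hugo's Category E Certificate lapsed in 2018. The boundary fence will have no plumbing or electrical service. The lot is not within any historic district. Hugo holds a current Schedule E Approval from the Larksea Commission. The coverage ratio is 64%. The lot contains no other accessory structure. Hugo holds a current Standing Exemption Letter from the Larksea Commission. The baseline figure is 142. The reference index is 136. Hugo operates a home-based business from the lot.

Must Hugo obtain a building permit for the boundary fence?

No — exception (b) applies; Hugo does not need a building permit.

All of (a)'s requirements are met (assembly uses only hand tools; the structure's height is 10 ft, under the 11 ft limit). But: (e) applies — the reference index is 136, under the 148 limit. (a) is therefore removed.
Exception (b): no windows face an adjoining lot; there is no plumbing or electrical service — every condition holds. As to paragraphs (f)–(k): (f) would limit (b) — a current Standing Exemption Letter is held — but (g) sets (f) aside: (g) applies — a current Schedule E Approval is held. (h) is engaged (the coverage ratio is 64%, meeting the 63% threshold), but is overridden by (i): (i) operates — a home-based business operates on the lot. (j) is inapplicable (the lot is not in a historic district), so (i) stands. (b) remains available.
Exception (c) requires that the owner holds a current Category 1 Waiver from the Larksea Commission; but no current Category 1 Waiver is held, so (c) is unavailable.
Exception (d) fails — the baseline figure is 142, not below 111.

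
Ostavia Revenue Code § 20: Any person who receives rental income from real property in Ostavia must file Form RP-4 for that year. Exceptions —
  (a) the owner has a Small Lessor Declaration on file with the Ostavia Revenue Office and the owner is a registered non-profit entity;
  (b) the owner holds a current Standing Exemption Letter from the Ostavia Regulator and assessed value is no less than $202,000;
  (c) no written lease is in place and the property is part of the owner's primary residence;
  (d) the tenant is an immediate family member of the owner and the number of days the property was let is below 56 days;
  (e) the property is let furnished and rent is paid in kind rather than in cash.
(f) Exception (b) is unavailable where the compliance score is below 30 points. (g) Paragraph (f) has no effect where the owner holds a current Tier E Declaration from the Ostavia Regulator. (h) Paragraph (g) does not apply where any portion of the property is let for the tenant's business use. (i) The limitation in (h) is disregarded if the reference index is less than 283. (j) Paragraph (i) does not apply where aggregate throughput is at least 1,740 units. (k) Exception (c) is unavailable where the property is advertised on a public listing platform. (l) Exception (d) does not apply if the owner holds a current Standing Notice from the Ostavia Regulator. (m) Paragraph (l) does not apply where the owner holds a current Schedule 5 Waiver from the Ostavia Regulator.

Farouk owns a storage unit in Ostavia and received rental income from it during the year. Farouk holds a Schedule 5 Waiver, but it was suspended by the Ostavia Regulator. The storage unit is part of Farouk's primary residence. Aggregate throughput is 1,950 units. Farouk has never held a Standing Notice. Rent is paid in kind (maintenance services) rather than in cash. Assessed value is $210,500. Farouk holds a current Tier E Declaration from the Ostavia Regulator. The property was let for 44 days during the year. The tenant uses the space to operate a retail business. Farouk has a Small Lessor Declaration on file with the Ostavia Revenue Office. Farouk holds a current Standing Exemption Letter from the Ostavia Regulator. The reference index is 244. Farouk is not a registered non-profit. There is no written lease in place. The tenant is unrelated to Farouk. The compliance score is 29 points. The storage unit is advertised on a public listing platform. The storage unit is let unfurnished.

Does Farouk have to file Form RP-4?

Yes — Farouk must file Form RP-4.

Exception (a) fails — Farouk is not a registered non-profit.
Exception (b): a current Standing Exemption Letter is held; assessed value is $210,500, meeting the $202,000 threshold — every condition holds. Turning to paragraphs (f)–(j): (f) operates against (b): the compliance score is 29 points, below the 30 points limit. (g) would limit (f) — a current Tier E Declaration is held — but (h) sets (g) aside: (h) operates — the space is let for business use. (i) would limit (h) — the reference index is 244, less than the 283 limit — but (j) sets (i) aside: (j) applies — aggregate throughput is 1,950 units, meeting the 1,740 units threshold. So (b) is unavailable.
All of (c)'s requirements are met (there is no written lease; the storage unit is part of the primary residence). But: (k) applies — the property is publicly advertised. So (c) is unavailable.
Exception (d) requires that the tenant is an immediate family member of the owner; but the tenant is unrelated to the owner, so (d) is unavailable.
Exception (e) does not apply: the property is let unfurnished.
No exception is made out. Farouk falls within the general rule.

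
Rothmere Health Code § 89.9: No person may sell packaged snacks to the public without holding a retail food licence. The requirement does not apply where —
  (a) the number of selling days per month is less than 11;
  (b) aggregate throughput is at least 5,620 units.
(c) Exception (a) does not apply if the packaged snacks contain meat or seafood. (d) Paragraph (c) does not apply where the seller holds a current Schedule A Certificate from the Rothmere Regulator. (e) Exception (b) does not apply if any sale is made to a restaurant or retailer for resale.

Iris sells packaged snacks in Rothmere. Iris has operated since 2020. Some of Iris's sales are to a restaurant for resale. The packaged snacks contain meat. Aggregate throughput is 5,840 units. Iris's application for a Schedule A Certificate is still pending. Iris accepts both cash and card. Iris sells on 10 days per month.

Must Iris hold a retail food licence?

Yes — Iris must hold a retail food licence.

Exception (a) is satisfied on its face — the number of selling days per month is 10, less than the 11 limit. Turning to paragraphs (c)–(d): (c) operates against (a): the packaged snacks contain meat. (d) is not triggered (the Schedule A Certificate is not current), so (c) stands. Exception (a) does not apply.
Exception (b) is satisfied on its face — aggregate throughput is 5,840 units, meeting the 5,620 units threshold. But: (e) operates against (b): some sales are to a restaurant for resale. (b) is therefore removed.
No exception is made out. Iris falls within the general rule.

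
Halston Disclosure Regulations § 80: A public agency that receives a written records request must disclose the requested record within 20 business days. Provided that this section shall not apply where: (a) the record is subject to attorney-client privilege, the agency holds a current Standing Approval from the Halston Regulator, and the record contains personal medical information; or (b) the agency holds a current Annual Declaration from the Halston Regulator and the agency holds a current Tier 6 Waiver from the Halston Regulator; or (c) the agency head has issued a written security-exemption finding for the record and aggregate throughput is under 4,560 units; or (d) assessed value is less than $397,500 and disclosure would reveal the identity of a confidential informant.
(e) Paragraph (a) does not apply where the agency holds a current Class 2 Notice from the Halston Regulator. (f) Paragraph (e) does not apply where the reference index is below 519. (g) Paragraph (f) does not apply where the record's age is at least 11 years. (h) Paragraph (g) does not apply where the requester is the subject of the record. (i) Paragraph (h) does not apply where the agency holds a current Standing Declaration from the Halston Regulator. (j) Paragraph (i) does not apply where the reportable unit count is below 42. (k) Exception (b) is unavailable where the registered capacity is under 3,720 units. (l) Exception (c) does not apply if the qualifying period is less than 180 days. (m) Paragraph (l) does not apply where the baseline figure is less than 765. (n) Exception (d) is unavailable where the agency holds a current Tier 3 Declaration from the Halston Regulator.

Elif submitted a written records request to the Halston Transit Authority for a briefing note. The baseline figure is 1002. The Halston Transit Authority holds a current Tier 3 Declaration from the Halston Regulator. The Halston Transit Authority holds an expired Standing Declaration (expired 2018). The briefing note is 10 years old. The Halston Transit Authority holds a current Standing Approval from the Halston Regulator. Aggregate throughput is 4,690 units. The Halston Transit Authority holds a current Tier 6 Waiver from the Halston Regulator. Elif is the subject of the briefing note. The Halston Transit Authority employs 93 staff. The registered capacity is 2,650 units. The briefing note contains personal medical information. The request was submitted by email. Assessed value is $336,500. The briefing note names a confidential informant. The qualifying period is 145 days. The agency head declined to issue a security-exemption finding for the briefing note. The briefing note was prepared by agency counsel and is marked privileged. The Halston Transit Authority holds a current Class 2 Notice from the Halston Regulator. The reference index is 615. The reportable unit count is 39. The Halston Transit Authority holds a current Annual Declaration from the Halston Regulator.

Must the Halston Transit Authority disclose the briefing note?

Yes — the Halston Transit Authority must disclose the briefing note.

Exception (a)'s conditions are all satisfied: the briefing note is privileged; a current Standing Approval is held; the briefing note contains personal medical information. Turning to paragraphs (e)–(j): (e) operates against (a): a current Class 2 Notice is held. (f) is not triggered (the reference index is 615, not below 519), so (e) stands. Exception (a) does not apply.
Exception (b) is satisfied on its face — a current Annual Declaration is held; a current Tier 6 Waiver is held. However, paragraph (k) must be considered: (k) operates against (b): the registered capacity is 2,650 units, under the 3,720 units limit. (b) is therefore removed.
Exception (c) fails — the agency head declined to issue a security-exemption finding.
All of (d)'s requirements are met (assessed value is $336,500, less than the $397,500 limit; the briefing note names a confidential informant). Turning to paragraph (n): (n) applies — a current Tier 3 Declaration is held. Exception (d) does not apply.
No exception displaces § 80.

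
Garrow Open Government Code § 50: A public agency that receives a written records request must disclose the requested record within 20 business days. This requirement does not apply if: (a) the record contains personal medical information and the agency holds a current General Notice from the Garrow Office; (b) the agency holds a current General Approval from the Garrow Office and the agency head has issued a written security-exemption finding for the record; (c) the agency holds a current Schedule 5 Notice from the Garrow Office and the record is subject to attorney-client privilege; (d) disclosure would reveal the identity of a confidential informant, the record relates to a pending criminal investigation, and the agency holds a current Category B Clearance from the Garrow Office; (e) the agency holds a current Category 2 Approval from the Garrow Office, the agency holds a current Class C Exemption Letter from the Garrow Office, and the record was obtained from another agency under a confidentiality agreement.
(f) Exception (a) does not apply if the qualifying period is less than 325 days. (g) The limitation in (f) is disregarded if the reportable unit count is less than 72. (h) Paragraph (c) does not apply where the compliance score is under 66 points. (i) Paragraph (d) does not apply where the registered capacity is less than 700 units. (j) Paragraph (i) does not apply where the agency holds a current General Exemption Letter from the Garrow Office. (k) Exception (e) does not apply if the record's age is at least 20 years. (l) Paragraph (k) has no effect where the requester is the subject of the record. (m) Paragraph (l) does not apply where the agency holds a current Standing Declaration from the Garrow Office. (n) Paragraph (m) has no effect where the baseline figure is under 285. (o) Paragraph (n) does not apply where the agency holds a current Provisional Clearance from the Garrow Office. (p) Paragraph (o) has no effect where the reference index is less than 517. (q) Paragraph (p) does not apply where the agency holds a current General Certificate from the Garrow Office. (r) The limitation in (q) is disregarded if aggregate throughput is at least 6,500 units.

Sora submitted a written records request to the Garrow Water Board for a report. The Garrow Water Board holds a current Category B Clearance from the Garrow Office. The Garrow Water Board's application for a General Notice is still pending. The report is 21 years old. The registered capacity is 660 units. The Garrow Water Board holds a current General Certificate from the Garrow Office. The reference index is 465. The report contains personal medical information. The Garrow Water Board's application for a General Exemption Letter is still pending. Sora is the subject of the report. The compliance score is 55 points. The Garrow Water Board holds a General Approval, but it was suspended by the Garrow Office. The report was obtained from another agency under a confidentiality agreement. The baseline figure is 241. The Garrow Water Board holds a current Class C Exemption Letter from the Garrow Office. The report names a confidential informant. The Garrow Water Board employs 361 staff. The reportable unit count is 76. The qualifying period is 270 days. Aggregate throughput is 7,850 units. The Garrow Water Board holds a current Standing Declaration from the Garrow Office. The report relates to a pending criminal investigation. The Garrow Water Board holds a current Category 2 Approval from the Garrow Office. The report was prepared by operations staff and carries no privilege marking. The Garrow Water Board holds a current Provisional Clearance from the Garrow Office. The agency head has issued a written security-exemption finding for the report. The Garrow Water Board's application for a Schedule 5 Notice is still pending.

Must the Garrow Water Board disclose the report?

No — exception (e) applies; the Garrow Water Board is not required to disclose the report.

Exception (a) fails — there is no General Notice in force.
Exception (b) fails — there is no General Approval in force.
Exception (c) requires that the agency holds a current Schedule 5 Notice from the Garrow Office; but the Schedule 5 Notice is not current, so (c) is unavailable.
All of (d)'s requirements are met (the report names a confidential informant; the report relates to a pending investigation; a current Category B Clearance is held). Turning to paragraphs (i)–(j): (i) is triggered — the registered capacity is 660 units, less than the 700 units limit. (j) is not engaged (no current General Exemption Letter is held), so (i) stands. So (d) is unavailable.
Exception (e) is satisfied on its face — a current Category 2 Approval is held; a current Class C Exemption Letter is held; the report was obtained under a confidentiality agreement. Considering the limiting provisions: (k) would limit (e) — the record's age is 21 years, meeting the 20 years threshold — but (l) sets (k) aside: (l) operates against (k): Sora is the subject of the report. (m) is triggered (a current Standing Declaration is held), but is set aside by (n): (n) operates — the baseline figure is 241, under the 285 limit. (o) would limit (n) — a current Provisional Clearance is held — but (p) sets (o) aside: (p) operates against (o): the reference index is 465, less than the 517 limit. (q) is triggered (a current General Certificate is held), but is set aside by (r): (r) operates — aggregate throughput is 7,850 units, meeting the 6,500 units threshold. Exception (e) stands.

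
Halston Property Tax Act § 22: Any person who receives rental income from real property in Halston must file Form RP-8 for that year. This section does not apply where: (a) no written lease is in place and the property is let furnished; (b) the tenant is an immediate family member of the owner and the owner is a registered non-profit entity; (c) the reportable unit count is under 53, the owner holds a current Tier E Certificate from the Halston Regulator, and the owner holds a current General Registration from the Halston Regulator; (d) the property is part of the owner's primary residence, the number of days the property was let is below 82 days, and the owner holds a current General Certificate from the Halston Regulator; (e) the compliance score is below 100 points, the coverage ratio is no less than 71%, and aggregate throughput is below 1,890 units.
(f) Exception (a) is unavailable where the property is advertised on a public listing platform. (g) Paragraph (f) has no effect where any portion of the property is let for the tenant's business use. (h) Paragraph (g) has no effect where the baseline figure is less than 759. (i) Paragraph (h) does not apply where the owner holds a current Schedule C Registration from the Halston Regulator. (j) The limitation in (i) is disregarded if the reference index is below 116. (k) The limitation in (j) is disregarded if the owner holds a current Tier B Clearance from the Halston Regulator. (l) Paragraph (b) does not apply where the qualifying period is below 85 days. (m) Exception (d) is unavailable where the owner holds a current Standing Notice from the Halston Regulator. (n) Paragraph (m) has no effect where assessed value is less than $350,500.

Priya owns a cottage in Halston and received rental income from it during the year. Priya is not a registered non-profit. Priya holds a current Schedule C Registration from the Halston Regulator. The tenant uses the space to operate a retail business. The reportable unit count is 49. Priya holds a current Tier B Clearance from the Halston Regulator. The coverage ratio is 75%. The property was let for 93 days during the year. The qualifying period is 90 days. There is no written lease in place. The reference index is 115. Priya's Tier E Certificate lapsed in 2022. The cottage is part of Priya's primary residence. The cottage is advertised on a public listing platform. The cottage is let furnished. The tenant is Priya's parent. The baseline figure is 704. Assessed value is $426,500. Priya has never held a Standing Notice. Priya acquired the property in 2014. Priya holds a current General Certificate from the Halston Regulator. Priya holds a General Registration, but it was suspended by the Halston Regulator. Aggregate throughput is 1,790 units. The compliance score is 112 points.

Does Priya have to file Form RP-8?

Exception (a)'s conditions are all satisfied: there is no written lease; the property is let furnished. Considering the limiting provisions: (f) operates (the property is publicly advertised), but yields to (g): (g) applies — the space is let for business use. (h) would limit (g) — the baseline figure is 704, less than the 759 limit — but (i) sets (h) aside: (i) operates against (h): a current Schedule C Registration is held. (j) is triggered (the reference index is 115, below the 116 limit), but is set aside by (k): (k) operates against (j): a current Tier B Clearance is held. (a) remains available.
Exception (b) does not apply: Priya is not a registered non-profit.
Exception (c) does not apply: there is no Tier E Certificate in force.
Exception (d) requires that the number of days the property was let is below 82 days; but the number of days the property was let is 93 days, not below 82 days, so (d) is unavailable.
Exception (e) requires that the compliance score is below 100 points; but the compliance score is 112 points, not below 100 points, so (e) is unavailable.

No — exception (a) applies; Priya is not required to file Form RP-8.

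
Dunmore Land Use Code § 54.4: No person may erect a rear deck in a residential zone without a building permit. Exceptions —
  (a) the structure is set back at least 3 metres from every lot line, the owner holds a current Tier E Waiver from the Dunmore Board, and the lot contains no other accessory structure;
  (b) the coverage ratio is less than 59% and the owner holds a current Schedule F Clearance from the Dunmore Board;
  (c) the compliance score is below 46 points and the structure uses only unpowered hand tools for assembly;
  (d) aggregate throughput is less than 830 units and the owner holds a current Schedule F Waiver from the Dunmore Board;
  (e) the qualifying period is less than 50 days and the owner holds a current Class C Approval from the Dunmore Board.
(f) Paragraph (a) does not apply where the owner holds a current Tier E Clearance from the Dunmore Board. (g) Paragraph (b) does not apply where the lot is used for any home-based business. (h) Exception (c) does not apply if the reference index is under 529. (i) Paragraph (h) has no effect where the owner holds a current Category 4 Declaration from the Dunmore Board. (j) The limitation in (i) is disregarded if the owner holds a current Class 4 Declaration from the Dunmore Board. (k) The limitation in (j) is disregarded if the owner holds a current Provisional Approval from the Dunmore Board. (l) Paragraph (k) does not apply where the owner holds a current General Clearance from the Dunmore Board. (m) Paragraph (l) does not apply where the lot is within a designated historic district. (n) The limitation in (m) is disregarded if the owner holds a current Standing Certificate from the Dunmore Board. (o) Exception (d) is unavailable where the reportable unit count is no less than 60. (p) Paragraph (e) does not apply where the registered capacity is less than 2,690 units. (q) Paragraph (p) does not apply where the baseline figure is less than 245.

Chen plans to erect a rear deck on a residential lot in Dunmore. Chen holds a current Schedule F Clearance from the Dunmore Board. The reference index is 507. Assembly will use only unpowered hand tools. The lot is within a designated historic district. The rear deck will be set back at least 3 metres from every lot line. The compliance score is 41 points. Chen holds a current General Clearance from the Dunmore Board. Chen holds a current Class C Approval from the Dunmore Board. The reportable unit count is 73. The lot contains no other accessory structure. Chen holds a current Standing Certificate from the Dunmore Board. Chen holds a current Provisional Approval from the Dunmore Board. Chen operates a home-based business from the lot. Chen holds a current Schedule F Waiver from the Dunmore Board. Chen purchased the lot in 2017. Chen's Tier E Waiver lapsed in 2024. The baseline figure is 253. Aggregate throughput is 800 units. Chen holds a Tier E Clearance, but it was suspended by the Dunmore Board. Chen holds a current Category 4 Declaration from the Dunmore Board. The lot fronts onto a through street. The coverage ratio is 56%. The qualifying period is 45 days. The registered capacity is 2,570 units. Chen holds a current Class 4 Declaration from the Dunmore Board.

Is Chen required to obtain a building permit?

Yes — Chen must obtain a building permit.

Exception (a) requires that the owner holds a current Tier E Waiver from the Dunmore Board; but the Tier E Waiver is not current, so (a) is unavailable.
All of (b)'s requirements are met (the coverage ratio is 56%, less than the 59% limit; a current Schedule F Clearance is held). However, paragraph (g) must be considered: (g) is triggered — a home-based business operates on the lot. So (b) is unavailable.
All of (c)'s requirements are met (the compliance score is 41 points, below the 46 points limit; assembly uses only hand tools). Turning to paragraphs (h)–(n): (h) operates against (c): the reference index is 507, under the 529 limit. (i) would limit (h) — a current Category 4 Declaration is held — but (j) sets (i) aside: (j) operates against (i): a current Class 4 Declaration is held. (k) is engaged (a current Provisional Approval is held), but is set aside by (l): (l) applies — a current General Clearance is held. (m) applies (the lot is in a historic district), but is itself disapplied by (n): (n) operates — a current Standing Certificate is held. So (c) is unavailable.
All of (d)'s requirements are met (aggregate throughput is 800 units, less than the 830 units limit; a current Schedule F Waiver is held). However, paragraph (o) must be considered: (o) operates against (d): the reportable unit count is 73, meeting the 60 threshold. Exception (d) does not apply.
Exception (e): the qualifying period is 45 days, less than the 50 days limit; a current Class C Approval is held — every condition holds. But: (p) operates against (e): the registered capacity is 2,570 units, less than the 2,690 units limit. (q), which would lift (p), does not operate here — the baseline figure is 253, not less than 245. Exception (e) does not apply.
None of the exceptions is available; § 54.4 applies in full.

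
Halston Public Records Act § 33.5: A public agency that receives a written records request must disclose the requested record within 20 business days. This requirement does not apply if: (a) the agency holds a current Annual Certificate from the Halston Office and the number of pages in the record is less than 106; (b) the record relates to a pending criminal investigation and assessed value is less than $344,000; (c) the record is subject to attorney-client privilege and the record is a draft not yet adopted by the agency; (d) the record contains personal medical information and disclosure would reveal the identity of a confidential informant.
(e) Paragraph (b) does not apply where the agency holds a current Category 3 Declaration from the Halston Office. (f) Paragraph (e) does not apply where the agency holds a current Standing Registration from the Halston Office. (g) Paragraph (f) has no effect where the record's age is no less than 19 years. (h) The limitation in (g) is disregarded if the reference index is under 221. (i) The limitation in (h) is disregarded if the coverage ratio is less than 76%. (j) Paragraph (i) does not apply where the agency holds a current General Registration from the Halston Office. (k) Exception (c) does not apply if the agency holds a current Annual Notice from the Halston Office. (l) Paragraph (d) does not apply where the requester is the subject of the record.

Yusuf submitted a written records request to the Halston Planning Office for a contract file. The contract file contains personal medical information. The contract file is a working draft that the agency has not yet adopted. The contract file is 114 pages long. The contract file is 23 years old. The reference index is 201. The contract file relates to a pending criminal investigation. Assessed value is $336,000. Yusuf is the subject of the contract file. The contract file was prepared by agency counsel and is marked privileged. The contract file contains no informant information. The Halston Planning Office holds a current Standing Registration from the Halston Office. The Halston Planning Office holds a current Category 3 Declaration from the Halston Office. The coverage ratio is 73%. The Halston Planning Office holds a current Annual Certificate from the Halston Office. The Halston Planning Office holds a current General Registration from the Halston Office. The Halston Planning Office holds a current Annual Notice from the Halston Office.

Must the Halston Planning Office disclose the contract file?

No — exception (b) applies; the Halston Planning Office is not required to disclose the contract file.

Exception (a) does not apply: the number of pages in the record is 114, not less than 106.
Exception (b)'s conditions are all satisfied: the contract file relates to a pending investigation; assessed value is $336,000, less than the $344,000 limit. Applying paragraphs (e)–(j): (e) is engaged (a current Category 3 Declaration is held), but is displaced by (f): (f) operates against (e): a current Standing Registration is held. (g) applies (the record's age is 23 years, meeting the 19 years threshold), but yields to (h): (h) is triggered — the reference index is 201, under the 221 limit. (i) is engaged (the coverage ratio is 73%, less than the 76% limit), but is overridden by (j): (j) is triggered — a current General Registration is held. So (b) applies.
Exception (c)'s conditions are all satisfied: the contract file is privileged; the contract file is an unadopted draft. But: (k) applies — a current Annual Notice is held. (c) is therefore removed.
Exception (d) fails — the contract file contains no informant information.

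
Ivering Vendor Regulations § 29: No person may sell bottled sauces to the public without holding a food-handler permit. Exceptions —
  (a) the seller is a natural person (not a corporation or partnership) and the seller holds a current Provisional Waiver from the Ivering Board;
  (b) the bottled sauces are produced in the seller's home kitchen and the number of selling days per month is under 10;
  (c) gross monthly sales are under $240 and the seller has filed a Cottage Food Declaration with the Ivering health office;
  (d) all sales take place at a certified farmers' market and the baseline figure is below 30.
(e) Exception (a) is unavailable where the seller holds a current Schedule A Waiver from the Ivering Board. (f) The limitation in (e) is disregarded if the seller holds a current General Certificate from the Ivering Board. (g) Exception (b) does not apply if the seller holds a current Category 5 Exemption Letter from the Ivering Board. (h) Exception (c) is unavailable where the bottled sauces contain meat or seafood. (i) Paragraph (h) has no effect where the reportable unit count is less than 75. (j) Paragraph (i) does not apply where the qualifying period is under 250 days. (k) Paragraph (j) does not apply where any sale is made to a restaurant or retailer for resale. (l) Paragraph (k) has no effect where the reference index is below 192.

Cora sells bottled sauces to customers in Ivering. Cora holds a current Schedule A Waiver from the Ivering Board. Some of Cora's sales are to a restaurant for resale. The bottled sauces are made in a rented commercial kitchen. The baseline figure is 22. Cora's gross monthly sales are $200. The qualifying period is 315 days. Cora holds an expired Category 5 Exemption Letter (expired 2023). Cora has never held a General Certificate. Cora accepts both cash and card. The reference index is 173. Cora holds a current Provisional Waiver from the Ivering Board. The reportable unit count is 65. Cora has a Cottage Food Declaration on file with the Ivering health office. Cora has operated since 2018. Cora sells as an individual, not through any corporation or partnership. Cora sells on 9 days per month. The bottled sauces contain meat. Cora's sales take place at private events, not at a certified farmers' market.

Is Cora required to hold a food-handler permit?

No — exception (c) applies; Cora is not required to hold a food-handler permit.

Exception (a): the seller is a natural person; a current Provisional Waiver is held — every condition holds. However, paragraphs (e)–(f) must be considered: (e) operates — a current Schedule A Waiver is held. (f) is inapplicable (no current General Certificate is held), so (e) stands. Exception (a) does not apply.
Exception (b) requires that the bottled sauces are produced in the seller's home kitchen; but the bottled sauces are made in a commercial kitchen, not a home kitchen, so (b) is unavailable.
Exception (c) is satisfied on its face — gross monthly sales are $200, under the $240 limit; a Cottage Food Declaration is on file. Under paragraphs (h)–(l): (h) would limit (c) — the bottled sauces contain meat — but (i) sets (h) aside: (i) applies — the reportable unit count is 65, less than the 75 limit. (j), which would lift (i), does not operate here — the qualifying period is 315 days, not under 250 days. Exception (c) stands.
Exception (d) requires that all sales take place at a certified farmers' market; but sales are at private events, not a certified farmers' market, so (d) is unavailable.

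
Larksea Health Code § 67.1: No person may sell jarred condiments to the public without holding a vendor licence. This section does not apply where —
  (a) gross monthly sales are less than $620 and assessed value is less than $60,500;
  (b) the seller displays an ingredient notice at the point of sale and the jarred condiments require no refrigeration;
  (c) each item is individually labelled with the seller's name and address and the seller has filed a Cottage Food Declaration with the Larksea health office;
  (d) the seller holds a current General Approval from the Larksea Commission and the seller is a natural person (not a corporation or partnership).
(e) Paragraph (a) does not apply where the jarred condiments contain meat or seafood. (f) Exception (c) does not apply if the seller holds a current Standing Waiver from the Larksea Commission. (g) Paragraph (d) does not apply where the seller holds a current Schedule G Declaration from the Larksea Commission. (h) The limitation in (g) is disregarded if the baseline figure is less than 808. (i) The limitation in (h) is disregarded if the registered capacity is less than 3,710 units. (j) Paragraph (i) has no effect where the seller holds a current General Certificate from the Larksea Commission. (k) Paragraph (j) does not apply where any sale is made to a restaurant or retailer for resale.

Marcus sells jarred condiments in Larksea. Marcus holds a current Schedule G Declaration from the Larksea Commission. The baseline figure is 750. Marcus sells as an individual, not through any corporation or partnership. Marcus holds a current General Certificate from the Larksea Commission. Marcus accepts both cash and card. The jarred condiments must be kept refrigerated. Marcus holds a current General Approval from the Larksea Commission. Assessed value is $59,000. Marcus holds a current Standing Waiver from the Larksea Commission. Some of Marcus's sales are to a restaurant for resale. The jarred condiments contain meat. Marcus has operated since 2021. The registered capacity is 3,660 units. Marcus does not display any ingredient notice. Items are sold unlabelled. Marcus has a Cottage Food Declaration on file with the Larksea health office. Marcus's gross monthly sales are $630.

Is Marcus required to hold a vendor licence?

Exception (a) requires that gross monthly sales are less than $620; but gross monthly sales are $630, not less than $620, so (a) is unavailable.
Exception (b) fails — no ingredient notice is displayed.
Exception (c) fails — items are sold unlabelled.
Exception (d)'s conditions are all satisfied: a current General Approval is held; the seller is a natural person. But: (g) operates against (d): a current Schedule G Declaration is held. (h) would limit (g) — the baseline figure is 750, less than the 808 limit — but (i) sets (h) aside: (i) operates against (h): the registered capacity is 3,660 units, less than the 3,710 units limit. (j) would limit (i) — a current General Certificate is held — but (k) sets (j) aside: (k) operates against (j): some sales are to a restaurant for resale. So (d) is unavailable.
No exception displaces § 67.1.

Yes — Marcus must hold a vendor licence.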